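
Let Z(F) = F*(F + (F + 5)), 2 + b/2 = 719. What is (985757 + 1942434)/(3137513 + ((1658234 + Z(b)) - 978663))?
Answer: 2928191/7936966 ≈ 0.36893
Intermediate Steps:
b = 1434 (b = -4 + 2*719 = -4 + 1438 = 1434)
Z(F) = F*(5 + 2*F) (Z(F) = F*(F + (5 + F)) = F*(5 + 2*F))
(985757 + 1942434)/(3137513 + ((1658234 + Z(b)) - 978663)) = (985757 + 1942434)/(3137513 + ((1658234 + 1434*(5 + 2*1434)) - 978663)) = 2928191/(3137513 + ((1658234 + 1434*(5 + 2868)) - 978663)) = 2928191/(3137513 + ((1658234 + 1434*2873) - 978663)) = 2928191/(3137513 + ((1658234 + 4119882) - 978663)) = 2928191/(3137513 + (5778116 - 978663)) = 2928191/(3137513 + 4799453) = 2928191/7936966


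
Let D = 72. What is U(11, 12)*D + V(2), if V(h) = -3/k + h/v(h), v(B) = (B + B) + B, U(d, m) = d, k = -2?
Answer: 4763/6 ≈ 793.83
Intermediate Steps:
v(B) = 3*B (v(B) = 2*B + B = 3*B)
V(h) = 11/6 (V(h) = -3/(-2) + h/((3*h)) = -3*(-½) + h*(1/(3*h)) = 3/2 + ⅓ = 11/6)
U(11, 12)*D + V(2) = 11*72 + 11/6 = 792 + 11/6 = 4763/6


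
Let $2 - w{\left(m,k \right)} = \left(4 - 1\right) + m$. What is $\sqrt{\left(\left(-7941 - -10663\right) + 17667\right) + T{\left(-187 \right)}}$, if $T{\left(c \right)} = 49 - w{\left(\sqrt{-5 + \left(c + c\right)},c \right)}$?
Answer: $\sqrt{20439 + i \sqrt{379}} \approx 142.97 + 0.0681 i$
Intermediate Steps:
$w{\left(m,k \right)} = -1 - m$ ($w{\left(m,k \right)} = 2 - \left(\left(4 - 1\right) + m\right) = 2 - \left(3 + m\right) = -1 - m$)
$T{\left(c \right)} = 50 + \sqrt{-5 + 2 c}$ ($T{\left(c \right)} = 49 - \left(-1 - \sqrt{-5 + \left(c + c\right)}\right) = 49 - \left(-1 - \sqrt{-5 + 2 c}\right) = 49 + \left(1 + \sqrt{-5 + 2 c}\right) = 50 + \sqrt{-5 + 2 c}$)
$\sqrt{\left(\left(-7941 - -10663\right) + 17667\right) + T{\left(-187 \right)}} = \sqrt{\left(\left(-7941 - -10663\right) + 17667\right) + \left(50 + \sqrt{-5 + 2 \left(-187\right)}\right)} = \sqrt{\left(\left(-7941 + 10663\right) + 17667\right) + \left(50 + \sqrt{-5 - 374}\right)} = \sqrt{\left(2722 + 17667\right) + \left(50 + \sqrt{-379}\right)} = \sqrt{20389 + \left(50 + i \sqrt{379}\right)} = \sqrt{20439 + i \sqrt{379}}$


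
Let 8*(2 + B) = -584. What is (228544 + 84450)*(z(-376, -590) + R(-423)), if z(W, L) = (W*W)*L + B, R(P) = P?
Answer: -26107561319972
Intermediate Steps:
B = -75 (B = -2 + (⅛)*(-584) = -2 - 73 = -75)
z(W, L) = -75 + L*W² (z(W, L) = (W*W)*L - 75 = W²*L - 75 = L*W² - 75 = -75 + L*W²)
(228544 + 84450)*(z(-376, -590) + R(-423)) = (228544 + 84450)*((-75 - 590*(-376)²) - 423) = 312994*((-75 - 590*141376) - 423) = 312994*((-75 - 83411840) - 423) = 312994*(-83411915 - 423) = 312994*(-83412338) = -26107561319972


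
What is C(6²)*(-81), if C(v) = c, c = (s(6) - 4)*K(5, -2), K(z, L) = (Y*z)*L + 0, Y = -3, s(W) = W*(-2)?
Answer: 38880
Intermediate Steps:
s(W) = -2*W
K(z, L) = -3*L*z (K(z, L) = (-3*z)*L + 0 = -3*L*z + 0 = -3*L*z)
c = -480 (c = (-2*6 - 4)*(-3*(-2)*5) = (-12 - 4)*30 = -16*30 = -480)
C(v) = -480
C(6²)*(-81) = -480*(-81) = 38880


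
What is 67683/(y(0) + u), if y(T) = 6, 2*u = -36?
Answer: -22561/4 ≈ -5640.3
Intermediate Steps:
u = -18 (u = (1/2)*(-36) = -18)
67683/(y(0) + u) = 67683/(6 - 18) = 67683/(-12) = 67683*(-1/12) = -22561/4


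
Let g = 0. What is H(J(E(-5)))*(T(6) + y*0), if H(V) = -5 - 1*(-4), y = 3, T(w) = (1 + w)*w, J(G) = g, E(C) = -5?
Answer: -42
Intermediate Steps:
J(G) = 0
T(w) = w*(1 + w)
H(V) = -1 (H(V) = -5 + 4 = -1)
H(J(E(-5)))*(T(6) + y*0) = -(6*(1 + 6) + 3*0) = -(6*7 + 0) = -(42 + 0) = -1*42 = -42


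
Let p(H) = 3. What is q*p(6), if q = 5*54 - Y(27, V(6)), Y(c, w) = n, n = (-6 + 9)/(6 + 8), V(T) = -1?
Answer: 11331/14 ≈ 809.36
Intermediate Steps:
n = 3/14 ≈ 0.21429
Y(c, w) = 3/14
q = 3777/14 (q = 5*54 - 1*3/14 = 270 - 3/14 = 3777/14 ≈ 269.79)
q*p(6) = (3777/14)*3 = 11331/14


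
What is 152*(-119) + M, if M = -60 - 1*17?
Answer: -18165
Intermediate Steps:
M = -77 (M = -60 - 17 = -77)
152*(-119) + M = 152*(-119) - 77 = -18088 - 77 = -18165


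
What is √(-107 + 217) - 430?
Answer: -430 + √110 ≈ -419.51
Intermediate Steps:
√(-107 + 217) - 430 = √110 - 430 = -430 + √110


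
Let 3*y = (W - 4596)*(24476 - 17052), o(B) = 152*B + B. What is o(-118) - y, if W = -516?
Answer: 12632442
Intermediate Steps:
o(B) = 153*B
y = -12650496 (y = ((-516 - 4596)*(24476 - 17052))/3 = (-5112*7424)/3 = (1/3)*(-37951488) = -12650496)
o(-118) - y = 153*(-118) - 1*(-12650496) = -18054 + 12650496 = 12632442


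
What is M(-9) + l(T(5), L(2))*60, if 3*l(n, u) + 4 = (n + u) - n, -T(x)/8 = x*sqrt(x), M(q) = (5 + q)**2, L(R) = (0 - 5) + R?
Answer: -124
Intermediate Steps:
L(R) = -5 + R
T(x) = -8*x**(3/2) (T(x) = -8*x*sqrt(x) = -8*x**(3/2))
l(n, u) = -4/3 + u/3 (l(n, u) = -4/3 + ((n + u) - n)/3 = -4/3 + u/3)
M(-9) + l(T(5), L(2))*60 = (5 - 9)**2 + (-4/3 + (-5 + 2)/3)*60 = (-4)**2 + (-4/3 + (1/3)*(-3))*60 = 16 + (-4/3 - 1)*60 = 16 - 7/3*60 = 16 - 140 = -124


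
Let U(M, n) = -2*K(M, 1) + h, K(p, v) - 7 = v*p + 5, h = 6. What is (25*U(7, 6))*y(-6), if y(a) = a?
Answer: 4800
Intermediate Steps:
K(p, v) = 12 + p*v (K(p, v) = 7 + (v*p + 5) = 7 + (p*v + 5) = 7 + (5 + p*v) = 12 + p*v)
U(M, n) = -18 - 2*M (U(M, n) = -2*(12 + M*1) + 6 = -2*(12 + M) + 6 = (-24 - 2*M) + 6 = -18 - 2*M)
(25*U(7, 6))*y(-6) = (25*(-18 - 2*7))*(-6) = (25*(-18 - 14))*(-6) = (25*(-32))*(-6) = -800*(-6) = 4800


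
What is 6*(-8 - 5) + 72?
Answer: -6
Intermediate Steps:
6*(-8 - 5) + 72 = 6*(-13) + 72 = -78 + 72 = -6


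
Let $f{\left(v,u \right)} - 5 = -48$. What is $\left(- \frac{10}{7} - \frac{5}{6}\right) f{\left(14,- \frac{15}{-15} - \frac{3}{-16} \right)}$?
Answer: $\frac{4085}{42} \approx 97.262$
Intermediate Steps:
$f{\left(v,u \right)} = -43$ ($f{\left(v,u \right)} = 5 - 48 = -43$)
$\left(- \frac{10}{7} - \frac{5}{6}\right) f{\left(14,- \frac{15}{-15} - \frac{3}{-16} \right)} = \left(- \frac{10}{7} - \frac{5}{6}\right) \left(-43\right) = \left(- \frac{95}{42}\right) \left(-43\right) = \frac{4085}{42}$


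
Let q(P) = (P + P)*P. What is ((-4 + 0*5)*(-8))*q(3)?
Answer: 576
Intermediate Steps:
q(P) = 2*P² (q(P) = (2*P)*P = 2*P²)
((-4 + 0*5)*(-8))*q(3) = ((-4 + 0*5)*(-8))*(2*3²) = ((-4 + 0)*(-8))*(2*9) = -4*(-8)*18 = 32*18 = 576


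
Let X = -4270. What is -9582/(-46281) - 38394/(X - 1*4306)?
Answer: 309847991/66150976 ≈ 4.6840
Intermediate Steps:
-9582/(-46281) - 38394/(X - 1*4306) = -9582/(-46281) - 38394/(-4270 - 1*4306) = -9582*(-1/46281) - 38394/(-4270 - 4306) = 3194/15427 - 38394/(-8576) = 3194/15427 - 38394*(-1/8576) = 3194/15427 + 19197/4288 = 309847991/66150976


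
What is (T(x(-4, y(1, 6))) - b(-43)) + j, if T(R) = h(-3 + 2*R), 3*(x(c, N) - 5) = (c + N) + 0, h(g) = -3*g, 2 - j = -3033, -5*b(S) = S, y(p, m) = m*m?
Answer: 14707/5 ≈ 2941.4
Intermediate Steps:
y(p, m) = m**2
b(S) = -S/5
j = 3035 (j = 2 - 1*(-3033) = 2 + 3033 = 3035)
x(c, N) = 5 + N/3 + c/3 (x(c, N) = 5 + ((c + N) + 0)/3 = 5 + ((N + c) + 0)/3 = 5 + (N + c)/3 = 5 + (N/3 + c/3) = 5 + N/3 + c/3)
T(R) = 9 - 6*R (T(R) = -3*(-3 + 2*R) = 9 - 6*R)
(T(x(-4, y(1, 6))) - b(-43)) + j = ((9 - 6*(5 + (1/3)*6**2 + (1/3)*(-4))) - (-1)*(-43)/5) + 3035 = ((9 - 6*(5 + (1/3)*36 - 4/3)) - 1*43/5) + 3035 = ((9 - 6*(5 + 12 - 4/3)) - 43/5) + 3035 = ((9 - 6*47/3) - 43/5) + 3035 = ((9 - 94) - 43/5) + 3035 = (-85 - 43/5) + 3035 = -468/5 + 3035 = 14707/5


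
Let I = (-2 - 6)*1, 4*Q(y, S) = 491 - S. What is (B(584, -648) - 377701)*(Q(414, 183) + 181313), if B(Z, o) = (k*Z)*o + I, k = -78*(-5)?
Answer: -26839587022710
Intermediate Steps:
Q(y, S) = 491/4 - S/4 (Q(y, S) = (491 - S)/4 = 491/4 - S/4)
k = 390
I = -8 (I = -8*1 = -8)
B(Z, o) = -8 + 390*Z*o (B(Z, o) = (390*Z)*o - 8 = 390*Z*o - 8 = -8 + 390*Z*o)
(B(584, -648) - 377701)*(Q(414, 183) + 181313) = ((-8 + 390*584*(-648)) - 377701)*((491/4 - 1/4*183) + 181313) = ((-8 - 147588480) - 377701)*((491/4 - 183/4) + 181313) = (-147588488 - 377701)*(77 + 181313) = -147966189*181390 = -26839587022710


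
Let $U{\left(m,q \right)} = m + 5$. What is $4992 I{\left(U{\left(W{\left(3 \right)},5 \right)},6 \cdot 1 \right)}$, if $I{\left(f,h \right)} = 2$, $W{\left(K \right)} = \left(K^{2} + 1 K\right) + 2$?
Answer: $9984$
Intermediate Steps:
$W{\left(K \right)} = 2 + K + K^{2}$ ($W{\left(K \right)} = \left(K^{2} + K\right) + 2 = \left(K + K^{2}\right) + 2 = 2 + K + K^{2}$)
$U{\left(m,q \right)} = 5 + m$
$4992 I{\left(U{\left(W{\left(3 \right)},5 \right)},6 \cdot 1 \right)} = 4992 \cdot 2 = 9984$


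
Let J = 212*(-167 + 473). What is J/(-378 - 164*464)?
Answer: -32436/38237 ≈ -0.84829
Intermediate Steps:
J = 64872 (J = 212*306 = 64872)
J/(-378 - 164*464) = 64872/(-378 - 164*464) = 64872/(-378 - 76096) = 64872/(-76474) = 64872*(-1/76474) = -32436/38237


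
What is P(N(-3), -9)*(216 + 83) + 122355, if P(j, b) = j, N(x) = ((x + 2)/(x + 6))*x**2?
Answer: 121458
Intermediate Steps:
N(x) = x**2*(2 + x)/(6 + x) (N(x) = ((2 + x)/(6 + x))*x**2 = x**2*(2 + x)/(6 + x))
P(N(-3), -9)*(216 + 83) + 122355 = ((-3)**2*(2 - 3)/(6 - 3))*(216 + 83) + 122355 = (9*(-1)/3)*299 + 122355 = (9*(1/3)*(-1))*299 + 122355 = -3*299 + 122355 = -897 + 122355 = 121458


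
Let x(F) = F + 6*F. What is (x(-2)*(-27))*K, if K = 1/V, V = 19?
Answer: 378/19 ≈ 19.895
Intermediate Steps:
x(F) = 7*F
K = 1/19 ≈ 0.052632
(x(-2)*(-27))*K = ((7*(-2))*(-27))*(1/19) = -14*(-27)*(1/19) = 378*(1/19) = 378/19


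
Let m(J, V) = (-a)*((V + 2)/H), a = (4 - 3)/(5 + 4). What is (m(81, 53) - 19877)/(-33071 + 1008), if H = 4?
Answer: 715627/1154268 ≈ 0.61998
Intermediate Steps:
a = ⅑ (a = 1/9 = 1*(⅑) = ⅑ ≈ 0.11111)
m(J, V) = -1/18 - V/36 (m(J, V) = (-1*⅑)*((V + 2)/4) = -(2 + V)/(9*4) = -(½ + V/4)/9 = -1/18 - V/36)
(m(81, 53) - 19877)/(-33071 + 1008) = ((-1/18 - 1/36*53) - 19877)/(-33071 + 1008) = ((-1/18 - 53/36) - 19877)/(-32063) = (-55/36 - 19877)*(-1/32063) = -715627/36*(-1/32063) = 715627/1154268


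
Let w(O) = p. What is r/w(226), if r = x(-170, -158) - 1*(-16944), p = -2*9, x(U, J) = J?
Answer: -8393/9 ≈ -932.56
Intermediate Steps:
p = -18
w(O) = -18
r = 16786 (r = -158 - 1*(-16944) = -158 + 16944 = 16786)
r/w(226) = 16786/(-18) = 16786*(-1/18) = -8393/9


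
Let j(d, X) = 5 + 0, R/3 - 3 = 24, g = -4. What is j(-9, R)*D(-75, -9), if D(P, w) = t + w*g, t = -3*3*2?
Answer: 90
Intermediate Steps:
t = -18 (t = -9*2 = -18)
R = 81 (R = 9 + 3*24 = 9 + 72 = 81)
j(d, X) = 5
D(P, w) = -18 - 4*w (D(P, w) = -18 + w*(-4) = -18 - 4*w)
j(-9, R)*D(-75, -9) = 5*(-18 - 4*(-9)) = 5*(-18 + 36) = 5*18 = 90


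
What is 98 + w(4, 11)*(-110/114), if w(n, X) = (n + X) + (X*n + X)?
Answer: 1736/57 ≈ 30.456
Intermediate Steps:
w(n, X) = n + 2*X + X*n (w(n, X) = (X + n) + (X + X*n) = n + 2*X + X*n)
98 + w(4, 11)*(-110/114) = 98 + (4 + 2*11 + 11*4)*(-110/114) = 98 + (4 + 22 + 44)*(-110*1/114) = 98 + 70*(-55/57) = 98 - 3850/57 = 1736/57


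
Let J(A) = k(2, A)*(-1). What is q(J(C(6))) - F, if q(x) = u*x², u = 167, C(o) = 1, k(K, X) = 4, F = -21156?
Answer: 23828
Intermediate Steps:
J(A) = -4 (J(A) = 4*(-1) = -4)
q(x) = 167*x²
q(J(C(6))) - F = 167*(-4)² - 1*(-21156) = 167*16 + 21156 = 2672 + 21156 = 23828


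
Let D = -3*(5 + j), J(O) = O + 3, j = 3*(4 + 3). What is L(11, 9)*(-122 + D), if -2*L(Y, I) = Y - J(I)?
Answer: -100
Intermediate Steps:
j = 21 (j = 3*7 = 21)
J(O) = 3 + O
D = -78 (D = -3*(5 + 21) = -3*26 = -78)
L(Y, I) = 3/2 + I/2 - Y/2 (L(Y, I) = -(Y - (3 + I))/2 = -(Y + (-3 - I))/2 = -(-3 + Y - I)/2 = 3/2 + I/2 - Y/2)
L(11, 9)*(-122 + D) = (3/2 + (1/2)*9 - 1/2*11)*(-122 - 78) = (3/2 + 9/2 - 11/2)*(-200) = (1/2)*(-200) = -100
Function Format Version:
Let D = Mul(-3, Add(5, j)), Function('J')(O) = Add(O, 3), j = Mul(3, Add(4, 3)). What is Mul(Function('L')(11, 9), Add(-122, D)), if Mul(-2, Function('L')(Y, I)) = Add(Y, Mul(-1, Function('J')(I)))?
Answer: -100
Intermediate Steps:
j = 21 (j = Mul(3, 7) = 21)
Function('J')(O) = Add(3, O)
D = -78 (D = Mul(-3, Add(5, 21)) = Mul(-3, 26) = -78)
Function('L')(Y, I) = Add(Rational(3, 2), Mul(Rational(1, 2), I), Mul(Rational(-1, 2), Y)) (Function('L')(Y, I) = Mul(Rational(-1, 2), Add(Y, Mul(-1, Add(3, I)))) = Mul(Rational(-1, 2), Add(Y, Add(-3, Mul(-1, I)))) = Mul(Rational(-1, 2), Add(-3, Y, Mul(-1, I))) = Add(Rational(3, 2), Mul(Rational(1, 2), I), Mul(Rational(-1, 2), Y)))
Mul(Function('L')(11, 9), Add(-122, D)) = Mul(Add(Rational(3, 2), Mul(Rational(1, 2), 9), Mul(Rational(-1, 2), 11)), Add(-122, -78)) = Mul(Add(Rational(3, 2), Rational(9, 2), Rational(-11, 2)), -200) = Mul(Rational(1, 2), -200) = -100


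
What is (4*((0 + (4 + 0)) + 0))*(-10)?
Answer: -160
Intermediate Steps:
(4*((0 + (4 + 0)) + 0))*(-10) = (4*((0 + 4) + 0))*(-10) = (4*(4 + 0))*(-10) = (4*4)*(-10) = 16*(-10) = -160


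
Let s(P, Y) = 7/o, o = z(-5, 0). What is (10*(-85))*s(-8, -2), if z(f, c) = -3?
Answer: 5950/3 ≈ 1983.3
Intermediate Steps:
o = -3
s(P, Y) = -7/3 (s(P, Y) = 7/(-3) = 7*(-⅓) = -7/3)
(10*(-85))*s(-8, -2) = (10*(-85))*(-7/3) = -850*(-7/3) = 5950/3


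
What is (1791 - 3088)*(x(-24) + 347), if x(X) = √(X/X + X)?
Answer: -450059 - 1297*I*√23 ≈ -4.5006e+5 - 6220.2*I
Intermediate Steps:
x(X) = √(1 + X)
(1791 - 3088)*(x(-24) + 347) = (1791 - 3088)*(√(1 - 24) + 347) = -1297*(√(-23) + 347) = -1297*(I*√23 + 347) = -1297*(347 + I*√23) = -450059 - 1297*I*√23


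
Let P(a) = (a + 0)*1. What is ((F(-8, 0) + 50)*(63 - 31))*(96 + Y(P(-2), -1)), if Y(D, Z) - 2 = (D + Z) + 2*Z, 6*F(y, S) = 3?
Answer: 150288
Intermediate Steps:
F(y, S) = ½ (F(y, S) = (⅙)*3 = ½)
P(a) = a (P(a) = a*1 = a)
Y(D, Z) = 2 + D + 3*Z (Y(D, Z) = 2 + ((D + Z) + 2*Z) = 2 + (D + 3*Z) = 2 + D + 3*Z)
((F(-8, 0) + 50)*(63 - 31))*(96 + Y(P(-2), -1)) = ((½ + 50)*(63 - 31))*(96 + (2 - 2 + 3*(-1))) = ((101/2)*32)*(96 + (2 - 2 - 3)) = 1616*(96 - 3) = 1616*93 = 150288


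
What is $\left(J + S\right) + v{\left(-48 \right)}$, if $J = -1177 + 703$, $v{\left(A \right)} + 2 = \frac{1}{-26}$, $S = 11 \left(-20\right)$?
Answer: $- \frac{18097}{26} \approx -696.04$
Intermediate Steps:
$S = -220$
$v{\left(A \right)} = - \frac{53}{26}$ ($v{\left(A \right)} = -2 + \frac{1}{-26} = -2 - \frac{1}{26} = - \frac{53}{26}$)
$J = -474$
$\left(J + S\right) + v{\left(-48 \right)} = \left(-474 - 220\right) - \frac{53}{26} = -694 - \frac{53}{26} = - \frac{18097}{26}$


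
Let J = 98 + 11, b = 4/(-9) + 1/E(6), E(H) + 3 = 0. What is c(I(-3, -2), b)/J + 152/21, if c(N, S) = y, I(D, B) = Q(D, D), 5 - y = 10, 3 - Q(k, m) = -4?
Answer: 16463/2289 ≈ 7.1922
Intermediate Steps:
Q(k, m) = 7 (Q(k, m) = 3 - 1*(-4) = 3 + 4 = 7)
y = -5 (y = 5 - 1*10 = 5 - 10 = -5)
E(H) = -3 (E(H) = -3 + 0 = -3)
I(D, B) = 7
b = -7/9 (b = 4/(-9) + 1/(-3) = 4*(-⅑) + 1*(-⅓) = -4/9 - ⅓ = -7/9 ≈ -0.77778)
c(N, S) = -5
J = 109
c(I(-3, -2), b)/J + 152/21 = -5/109 + 152/21 = 16463/2289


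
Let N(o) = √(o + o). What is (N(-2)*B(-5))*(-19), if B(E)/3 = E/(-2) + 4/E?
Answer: -969*I/5 ≈ -193.8*I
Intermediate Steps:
B(E) = 12/E - 3*E/2 (B(E) = 3*(E/(-2) + 4/E) = 3*(E*(-½) + 4/E) = 3*(-E/2 + 4/E) = 3*(4/E - E/2) = 12/E - 3*E/2)
N(o) = √2*√o (N(o) = √(2*o) = √2*√o)
(N(-2)*B(-5))*(-19) = ((√2*√(-2))*(12/(-5) - 3/2*(-5)))*(-19) = ((√2*(I*√2))*(12*(-⅕) + 15/2))*(-19) = ((2*I)*(-12/5 + 15/2))*(-19) = ((2*I)*(51/10))*(-19) = (51*I/5)*(-19) = -969*I/5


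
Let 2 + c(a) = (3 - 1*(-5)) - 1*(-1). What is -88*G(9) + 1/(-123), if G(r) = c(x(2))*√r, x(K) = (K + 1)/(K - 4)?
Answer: -227305/123 ≈ -1848.0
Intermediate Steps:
x(K) = (1 + K)/(-4 + K)
c(a) = 7 (c(a) = -2 + ((3 - 1*(-5)) - 1*(-1)) = -2 + ((3 + 5) + 1) = -2 + (8 + 1) = -2 + 9 = 7)
G(r) = 7*√r
-88*G(9) + 1/(-123) = -616*√9 + 1/(-123) = -616*3 - 1/123 = -88*21 - 1/123 = -1848 - 1/123 = -227305/123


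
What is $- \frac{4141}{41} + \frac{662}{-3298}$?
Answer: $- \frac{166880}{1649} \approx -101.2$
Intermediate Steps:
$- \frac{4141}{41} + \frac{662}{-3298} = \left(-4141\right) \frac{1}{41} + 662 \left(- \frac{1}{3298}\right) = -101 - \frac{331}{1649} = - \frac{166880}{1649}$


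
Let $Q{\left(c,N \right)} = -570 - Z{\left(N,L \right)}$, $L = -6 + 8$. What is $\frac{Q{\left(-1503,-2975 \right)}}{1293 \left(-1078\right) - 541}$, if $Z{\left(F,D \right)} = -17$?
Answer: $\frac{553}{1394395} \approx 0.00039659$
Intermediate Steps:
$L = 2$
$Q{\left(c,N \right)} = -553$ ($Q{\left(c,N \right)} = -570 - -17 = -570 + 17 = -553$)
$\frac{Q{\left(-1503,-2975 \right)}}{1293 \left(-1078\right) - 541} = - \frac{553}{1293 \left(-1078\right) - 541} = - \frac{553}{-1393854 - 541} = - \frac{553}{-1394395} = \left(-553\right) \left(- \frac{1}{1394395}\right) = \frac{553}{1394395}$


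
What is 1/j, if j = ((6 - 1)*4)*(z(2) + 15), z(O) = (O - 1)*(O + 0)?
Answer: 1/340 ≈ 0.0029412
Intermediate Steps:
z(O) = O*(-1 + O) (z(O) = (-1 + O)*O = O*(-1 + O))
j = 340 (j = ((6 - 1)*4)*(2*(-1 + 2) + 15) = (5*4)*(2*1 + 15) = 20*(2 + 15) = 20*17 = 340)
1/j = 1/340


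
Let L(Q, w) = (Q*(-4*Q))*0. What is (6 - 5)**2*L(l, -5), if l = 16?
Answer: 0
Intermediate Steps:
L(Q, w) = 0 (L(Q, w) = -4*Q**2*0 = 0)
(6 - 5)**2*L(l, -5) = (6 - 5)**2*0 = 1**2*0 = 1*0 = 0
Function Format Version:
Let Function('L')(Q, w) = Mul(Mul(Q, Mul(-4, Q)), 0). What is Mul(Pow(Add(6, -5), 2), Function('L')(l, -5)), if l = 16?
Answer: 0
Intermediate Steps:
Function('L')(Q, w) = 0 (Function('L')(Q, w) = Mul(Mul(-4, Pow(Q, 2)), 0) = 0)
Mul(Pow(Add(6, -5), 2), Function('L')(l, -5)) = Mul(Pow(Add(6, -5), 2), 0) = Mul(Pow(1, 2), 0) = Mul(1, 0) = 0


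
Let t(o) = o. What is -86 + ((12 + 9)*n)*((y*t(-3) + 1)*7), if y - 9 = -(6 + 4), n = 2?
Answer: 1090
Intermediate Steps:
y = -1 (y = 9 - (6 + 4) = 9 - 1*10 = 9 - 10 = -1)
-86 + ((12 + 9)*n)*((y*t(-3) + 1)*7) = -86 + ((12 + 9)*2)*((-1*(-3) + 1)*7) = -86 + (21*2)*((3 + 1)*7) = -86 + 42*(4*7) = -86 + 42*28 = -86 + 1176 = 1090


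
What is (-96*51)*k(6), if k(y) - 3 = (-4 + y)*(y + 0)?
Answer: -73440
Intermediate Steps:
k(y) = 3 + y*(-4 + y) (k(y) = 3 + (-4 + y)*(y + 0) = 3 + (-4 + y)*y = 3 + y*(-4 + y))
(-96*51)*k(6) = (-96*51)*(3 + 6**2 - 4*6) = -4896*(3 + 36 - 24) = -4896*15 = -73440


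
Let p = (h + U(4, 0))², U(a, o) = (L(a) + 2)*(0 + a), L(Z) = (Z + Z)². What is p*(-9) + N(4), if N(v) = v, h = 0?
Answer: -627260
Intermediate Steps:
L(Z) = 4*Z² (L(Z) = (2*Z)² = 4*Z²)
U(a, o) = a*(2 + 4*a²) (U(a, o) = (4*a² + 2)*(0 + a) = (2 + 4*a²)*a = a*(2 + 4*a²))
p = 69696 (p = (0 + (2*4 + 4*4³))² = (0 + (8 + 4*64))² = (0 + (8 + 256))² = (0 + 264)² = 264² = 69696)
p*(-9) + N(4) = 69696*(-9) + 4 = -627264 + 4 = -627260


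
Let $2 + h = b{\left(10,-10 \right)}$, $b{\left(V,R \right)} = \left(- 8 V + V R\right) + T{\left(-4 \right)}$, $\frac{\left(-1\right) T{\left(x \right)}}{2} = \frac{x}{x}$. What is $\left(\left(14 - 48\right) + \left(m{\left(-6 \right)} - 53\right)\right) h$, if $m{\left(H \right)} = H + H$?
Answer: $18216$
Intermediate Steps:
$T{\left(x \right)} = -2$ ($T{\left(x \right)} = - 2 \frac{x}{x} = \left(-2\right) 1 = -2$)
$m{\left(H \right)} = 2 H$
$b{\left(V,R \right)} = -2 - 8 V + R V$ ($b{\left(V,R \right)} = \left(- 8 V + V R\right) - 2 = \left(- 8 V + R V\right) - 2 = -2 - 8 V + R V$)
$h = -184$ ($h = -2 - 182 = -184$)
$\left(\left(14 - 48\right) + \left(m{\left(-6 \right)} - 53\right)\right) h = \left(\left(14 - 48\right) + \left(2 \left(-6\right) - 53\right)\right) \left(-184\right) = \left(-34 - 65\right) \left(-184\right) = \left(-99\right) \left(-184\right) = 18216$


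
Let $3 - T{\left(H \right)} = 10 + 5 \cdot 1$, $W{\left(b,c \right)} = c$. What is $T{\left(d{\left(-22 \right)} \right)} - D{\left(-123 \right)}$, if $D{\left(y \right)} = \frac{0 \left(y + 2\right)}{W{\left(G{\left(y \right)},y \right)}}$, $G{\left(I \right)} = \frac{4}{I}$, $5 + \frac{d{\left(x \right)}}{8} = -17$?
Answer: $-12$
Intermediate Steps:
$d{\left(x \right)} = -176$ ($d{\left(x \right)} = -40 + 8 \left(-17\right) = -40 - 136 = -176$)
$D{\left(y \right)} = 0$ ($D{\left(y \right)} = \frac{0 \left(y + 2\right)}{y} = \frac{0 \left(2 + y\right)}{y} = \frac{0}{y} = 0$)
$T{\left(H \right)} = -12$ ($T{\left(H \right)} = 3 - \left(10 + 5 \cdot 1\right) = 3 - \left(10 + 5\right) = 3 - 15 = -12$)
$T{\left(d{\left(-22 \right)} \right)} - D{\left(-123 \right)} = -12 - 0 = -12 + 0 = -12$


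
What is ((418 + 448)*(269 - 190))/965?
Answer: 68414/965 ≈ 70.895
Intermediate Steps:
((418 + 448)*(269 - 190))/965 = (866*79)*(1/965) = 68414*(1/965) = 68414/965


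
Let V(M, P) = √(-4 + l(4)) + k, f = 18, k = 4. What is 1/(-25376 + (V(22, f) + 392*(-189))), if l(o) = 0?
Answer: -24865/2473072901 - I/4946145802 ≈ -1.0054e-5 - 2.0218e-10*I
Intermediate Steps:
V(M, P) = 4 + 2*I (V(M, P) = √(-4 + 0) + 4 = √(-4) + 4 = 2*I + 4 = 4 + 2*I)
1/(-25376 + (V(22, f) + 392*(-189))) = 1/(-25376 + ((4 + 2*I) + 392*(-189))) = 1/(-25376 + ((4 + 2*I) - 74088)) = 1/(-25376 + (-74084 + 2*I)) = 1/(-99460 + 2*I) = (-99460 - 2*I)/9892291604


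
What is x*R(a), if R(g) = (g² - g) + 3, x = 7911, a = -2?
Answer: 71199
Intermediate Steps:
R(g) = 3 + g² - g
x*R(a) = 7911*(3 + (-2)² - 1*(-2)) = 7911*(3 + 4 + 2) = 7911*9 = 71199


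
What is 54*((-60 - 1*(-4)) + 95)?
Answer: 2106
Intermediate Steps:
54*((-60 - 1*(-4)) + 95) = 54*((-60 + 4) + 95) = 54*(-56 + 95) = 54*39 = 2106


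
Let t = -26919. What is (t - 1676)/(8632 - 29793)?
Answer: 4085/3023 ≈ 1.3513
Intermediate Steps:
(t - 1676)/(8632 - 29793) = (-26919 - 1676)/(8632 - 29793) = -28595/(-21161) = -28595*(-1/21161) = 4085/3023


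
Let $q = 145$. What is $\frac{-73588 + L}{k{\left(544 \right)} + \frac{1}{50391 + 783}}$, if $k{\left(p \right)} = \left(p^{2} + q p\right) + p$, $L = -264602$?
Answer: $- \frac{17306535060}{19208672641} \approx -0.90098$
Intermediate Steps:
$k{\left(p \right)} = p^{2} + 146 p$ ($k{\left(p \right)} = \left(p^{2} + 145 p\right) + p = p^{2} + 146 p$)
$\frac{-73588 + L}{k{\left(544 \right)} + \frac{1}{50391 + 783}} = \frac{-73588 - 264602}{544 \left(146 + 544\right) + \frac{1}{50391 + 783}} = - \frac{338190}{544 \cdot 690 + \frac{1}{51174}} = - \frac{338190}{375360 + \frac{1}{51174}} = - \frac{338190}{\frac{19208672641}{51174}} = \left(-338190\right) \frac{51174}{19208672641} = - \frac{17306535060}{19208672641}$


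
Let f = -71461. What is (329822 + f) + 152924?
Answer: 411285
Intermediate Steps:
(329822 + f) + 152924 = (329822 - 71461) + 152924 = 258361 + 152924 = 411285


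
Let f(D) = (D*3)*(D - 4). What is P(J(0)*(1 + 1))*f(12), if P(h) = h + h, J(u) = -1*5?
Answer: -5760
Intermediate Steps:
J(u) = -5
P(h) = 2*h
f(D) = 3*D*(-4 + D) (f(D) = (3*D)*(-4 + D) = 3*D*(-4 + D))
P(J(0)*(1 + 1))*f(12) = (2*(-5*(1 + 1)))*(3*12*(-4 + 12)) = (2*(-5*2))*(3*12*8) = (2*(-10))*288 = -20*288 = -5760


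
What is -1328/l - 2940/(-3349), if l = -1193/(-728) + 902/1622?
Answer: -2622013246636/4339804999 ≈ -604.18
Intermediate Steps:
l = 1295851/590408 (l = -1193*(-1/728) + 902*(1/1622) = 1193/728 + 451/811 = 1295851/590408 ≈ 2.1948)
-1328/l - 2940/(-3349) = -1328/1295851/590408 - 2940/(-3349) = -1328*590408/1295851 - 2940*(-1/3349) = -784061824/1295851 + 2940/3349 = -2622013246636/4339804999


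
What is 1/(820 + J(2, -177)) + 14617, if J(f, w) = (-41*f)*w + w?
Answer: 221549870/15157 ≈ 14617.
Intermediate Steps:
J(f, w) = w - 41*f*w (J(f, w) = -41*f*w + w = w - 41*f*w)
1/(820 + J(2, -177)) + 14617 = 1/(820 - 177*(1 - 41*2)) + 14617 = 1/(820 - 177*(1 - 82)) + 14617 = 1/(820 - 177*(-81)) + 14617 = 1/(820 + 14337) + 14617 = 1/15157 + 14617 = 221549870/15157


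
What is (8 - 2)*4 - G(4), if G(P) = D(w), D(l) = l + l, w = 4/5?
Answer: 112/5 ≈ 22.400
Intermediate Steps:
w = ⅘ (w = 4*(⅕) = ⅘ ≈ 0.80000)
D(l) = 2*l
G(P) = 8/5 (G(P) = 2*(⅘) = 8/5)
(8 - 2)*4 - G(4) = (8 - 2)*4 - 1*8/5 = 6*4 - 8/5 = 24 - 8/5 = 112/5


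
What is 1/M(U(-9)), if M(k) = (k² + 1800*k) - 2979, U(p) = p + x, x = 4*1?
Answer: -1/11954 ≈ -8.3654e-5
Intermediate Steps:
x = 4
U(p) = 4 + p (U(p) = p + 4 = 4 + p)
M(k) = -2979 + k² + 1800*k
1/M(U(-9)) = 1/(-2979 + (4 - 9)² + 1800*(4 - 9)) = 1/(-2979 + (-5)² + 1800*(-5)) = 1/(-2979 + 25 - 9000) = 1/(-11954) = -1/11954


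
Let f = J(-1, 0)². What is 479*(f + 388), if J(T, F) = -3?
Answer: 190163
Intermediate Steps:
f = 9 (f = (-3)² = 9)
479*(f + 388) = 479*(9 + 388) = 479*397 = 190163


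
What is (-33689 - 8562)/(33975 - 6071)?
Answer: -42251/27904 ≈ -1.5142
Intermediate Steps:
(-33689 - 8562)/(33975 - 6071) = -42251/27904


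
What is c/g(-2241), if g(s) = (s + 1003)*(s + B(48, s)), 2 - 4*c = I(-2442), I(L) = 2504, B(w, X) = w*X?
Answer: -139/30209676 ≈ -4.6012e-6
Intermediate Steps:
B(w, X) = X*w
c = -1251/2 (c = ½ - ¼*2504 = ½ - 626 = -1251/2 ≈ -625.50)
g(s) = 49*s*(1003 + s) (g(s) = (s + 1003)*(s + s*48) = (1003 + s)*(s + 48*s) = (1003 + s)*(49*s) = 49*s*(1003 + s))
c/g(-2241) = -1251*(-1/(109809*(1003 - 2241)))/2 = -1251/(2*(49*(-2241)*(-1238))) = -1251/2/135943542 = -1251/2*1/135943542 = -139/30209676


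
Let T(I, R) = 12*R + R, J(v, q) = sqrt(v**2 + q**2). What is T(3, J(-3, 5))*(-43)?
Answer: -559*sqrt(34) ≈ -3259.5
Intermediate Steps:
J(v, q) = sqrt(q**2 + v**2)
T(I, R) = 13*R
T(3, J(-3, 5))*(-43) = (13*sqrt(5**2 + (-3)**2))*(-43) = (13*sqrt(25 + 9))*(-43) = (13*sqrt(34))*(-43) = -559*sqrt(34)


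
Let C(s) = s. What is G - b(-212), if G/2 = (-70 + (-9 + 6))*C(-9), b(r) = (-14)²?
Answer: 1118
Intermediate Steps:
b(r) = 196
G = 1314 (G = 2*((-70 + (-9 + 6))*(-9)) = 2*((-70 - 3)*(-9)) = 2*(-73*(-9)) = 2*657 = 1314)
G - b(-212) = 1314 - 1*196 = 1314 - 196 = 1118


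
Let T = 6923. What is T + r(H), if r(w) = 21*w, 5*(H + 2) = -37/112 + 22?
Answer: 557761/80 ≈ 6972.0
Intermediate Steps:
H = 1307/560 (H = -2 + (-37/112 + 22)/5 = -2 + (⅕)*(2427/112) = -2 + 2427/560 = 1307/560 ≈ 2.3339)
T + r(H) = 6923 + 21*(1307/560) = 6923 + 3921/80 = 557761/80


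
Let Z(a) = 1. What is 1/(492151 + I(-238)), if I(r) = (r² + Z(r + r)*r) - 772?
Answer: 1/547785 ≈ 1.8255e-6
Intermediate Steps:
I(r) = -772 + r + r² (I(r) = (r² + 1*r) - 772 = (r² + r) - 772 = (r + r²) - 772 = -772 + r + r²)
1/(492151 + I(-238)) = 1/(492151 + (-772 - 238 + (-238)²)) = 1/(492151 + (-772 - 238 + 56644)) = 1/(492151 + 55634) = 1/547785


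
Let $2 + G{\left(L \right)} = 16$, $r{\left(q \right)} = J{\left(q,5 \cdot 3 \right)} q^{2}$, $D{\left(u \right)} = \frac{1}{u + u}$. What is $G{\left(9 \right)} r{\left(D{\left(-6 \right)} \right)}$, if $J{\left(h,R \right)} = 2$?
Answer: $\frac{7}{36} \approx 0.19444$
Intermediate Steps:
$D{\left(u \right)} = \frac{1}{2 u}$
$r{\left(q \right)} = 2 q^{2}$
$G{\left(L \right)} = 14$ ($G{\left(L \right)} = -2 + 16 = 14$)
$G{\left(9 \right)} r{\left(D{\left(-6 \right)} \right)} = 14 \cdot 2 \left(\frac{1}{2 \left(-6\right)}\right)^{2} = 14 \cdot 2 \left(\frac{1}{2} \left(- \frac{1}{6}\right)\right)^{2} = 14 \cdot 2 \left(- \frac{1}{12}\right)^{2} = 14 \cdot 2 \cdot \frac{1}{144} = 14 \cdot \frac{1}{72} = \frac{7}{36}$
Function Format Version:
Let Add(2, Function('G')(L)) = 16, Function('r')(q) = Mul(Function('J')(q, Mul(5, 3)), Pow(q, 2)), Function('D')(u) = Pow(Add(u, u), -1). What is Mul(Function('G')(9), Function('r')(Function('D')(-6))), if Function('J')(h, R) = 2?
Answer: Rational(7, 36) ≈ 0.19444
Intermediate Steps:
Function('D')(u) = Mul(Rational(1, 2), Pow(u, -1)) (Function('D')(u) = Pow(Mul(2, u), -1) = Mul(Rational(1, 2), Pow(u, -1)))
Function('r')(q) = Mul(2, Pow(q, 2))
Function('G')(L) = 14 (Function('G')(L) = Add(-2, 16) = 14)
Mul(Function('G')(9), Function('r')(Function('D')(-6))) = Mul(14, Mul(2, Pow(Mul(Rational(1, 2), Pow(-6, -1)), 2))) = Mul(14, Mul(2, Pow(Mul(Rational(1, 2), Rational(-1, 6)), 2))) = Mul(14, Mul(2, Pow(Rational(-1, 12), 2))) = Mul(14, Mul(2, Rational(1, 144))) = Mul(14, Rational(1, 72)) = Rational(7, 36)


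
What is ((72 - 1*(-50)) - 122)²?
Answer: 0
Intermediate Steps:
((72 - 1*(-50)) - 122)² = ((72 + 50) - 122)² = (122 - 122)² = 0² = 0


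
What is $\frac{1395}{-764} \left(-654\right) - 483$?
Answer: $\frac{271659}{382} \approx 711.15$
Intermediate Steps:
$\frac{1395}{-764} \left(-654\right) - 483 = 1395 \left(- \frac{1}{764}\right) \left(-654\right) - 483 = \left(- \frac{1395}{764}\right) \left(-654\right) - 483 = \frac{456165}{382} - 483 = \frac{271659}{382}$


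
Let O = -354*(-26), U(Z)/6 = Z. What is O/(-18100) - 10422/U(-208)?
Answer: 7381317/941200 ≈ 7.8425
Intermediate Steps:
U(Z) = 6*Z
O = 9204
O/(-18100) - 10422/U(-208) = 9204/(-18100) - 10422/(6*(-208)) = 9204*(-1/18100) - 10422/(-1248) = -2301/4525 - 10422*(-1/1248) = -2301/4525 + 1737/208 = 7381317/941200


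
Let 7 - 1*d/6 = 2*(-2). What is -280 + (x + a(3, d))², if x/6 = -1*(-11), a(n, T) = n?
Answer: 4481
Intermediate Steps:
d = 66 (d = 42 - 12*(-2) = 42 - 6*(-4) = 42 + 24 = 66)
x = 66 (x = 6*(-1*(-11)) = 6*11 = 66)
-280 + (x + a(3, d))² = -280 + (66 + 3)² = -280 + 69² = -280 + 4761 = 4481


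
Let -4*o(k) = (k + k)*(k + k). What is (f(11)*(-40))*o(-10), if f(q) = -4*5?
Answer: -80000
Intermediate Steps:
o(k) = -k² (o(k) = -(k + k)*(k + k)/4 = -2*k*2*k/4 = -k²)
f(q) = -20
(f(11)*(-40))*o(-10) = (-20*(-40))*(-1*(-10)²) = 800*(-1*100) = 800*(-100) = -80000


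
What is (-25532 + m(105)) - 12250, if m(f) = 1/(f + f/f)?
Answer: -4004891/106 ≈ -37782.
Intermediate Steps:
m(f) = 1/(1 + f) (m(f) = 1/(f + 1) = 1/(1 + f))
(-25532 + m(105)) - 12250 = (-25532 + 1/(1 + 105)) - 12250 = (-25532 + 1/106) - 12250 = -2706391/106 - 12250 = -4004891/106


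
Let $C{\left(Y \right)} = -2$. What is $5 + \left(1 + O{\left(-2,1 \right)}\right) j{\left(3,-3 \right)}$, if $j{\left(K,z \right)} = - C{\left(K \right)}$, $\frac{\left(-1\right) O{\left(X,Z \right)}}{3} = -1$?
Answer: $13$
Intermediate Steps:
$O{\left(X,Z \right)} = 3$ ($O{\left(X,Z \right)} = \left(-3\right) \left(-1\right) = 3$)
$j{\left(K,z \right)} = 2$ ($j{\left(K,z \right)} = \left(-1\right) \left(-2\right) = 2$)
$5 + \left(1 + O{\left(-2,1 \right)}\right) j{\left(3,-3 \right)} = 5 + \left(1 + 3\right) 2 = 5 + 4 \cdot 2 = 5 + 8 = 13$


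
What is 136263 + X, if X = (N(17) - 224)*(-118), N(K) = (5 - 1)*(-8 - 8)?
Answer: 170247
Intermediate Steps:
N(K) = -64 (N(K) = 4*(-16) = -64)
X = 33984 (X = (-64 - 224)*(-118) = -288*(-118) = 33984)
136263 + X = 136263 + 33984 = 170247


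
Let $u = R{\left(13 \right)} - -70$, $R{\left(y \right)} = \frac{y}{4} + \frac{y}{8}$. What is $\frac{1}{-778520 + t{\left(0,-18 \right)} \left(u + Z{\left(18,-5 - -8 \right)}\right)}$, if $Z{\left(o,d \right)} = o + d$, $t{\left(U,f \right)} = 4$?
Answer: $- \frac{2}{1556273} \approx -1.2851 \cdot 10^{-6}$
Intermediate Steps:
$R{\left(y \right)} = \frac{3 y}{8}$ ($R{\left(y \right)} = y \frac{1}{4} + y \frac{1}{8} = \frac{y}{4} + \frac{y}{8} = \frac{3 y}{8}$)
$Z{\left(o,d \right)} = d + o$
$u = \frac{599}{8}$ ($u = \frac{3}{8} \cdot 13 - -70 = \frac{39}{8} + 70 = \frac{599}{8} \approx 74.875$)
$\frac{1}{-778520 + t{\left(0,-18 \right)} \left(u + Z{\left(18,-5 - -8 \right)}\right)} = \frac{1}{-778520 + 4 \left(\frac{599}{8} + \left(\left(-5 - -8\right) + 18\right)\right)} = \frac{1}{-778520 + 4 \left(\frac{599}{8} + \left(\left(-5 + 8\right) + 18\right)\right)} = \frac{1}{-778520 + 4 \left(\frac{599}{8} + \left(3 + 18\right)\right)} = \frac{1}{-778520 + 4 \left(\frac{599}{8} + 21\right)} = \frac{1}{-778520 + 4 \cdot \frac{767}{8}} = \frac{1}{-778520 + \frac{767}{2}} = \frac{1}{- \frac{1556273}{2}} = - \frac{2}{1556273}$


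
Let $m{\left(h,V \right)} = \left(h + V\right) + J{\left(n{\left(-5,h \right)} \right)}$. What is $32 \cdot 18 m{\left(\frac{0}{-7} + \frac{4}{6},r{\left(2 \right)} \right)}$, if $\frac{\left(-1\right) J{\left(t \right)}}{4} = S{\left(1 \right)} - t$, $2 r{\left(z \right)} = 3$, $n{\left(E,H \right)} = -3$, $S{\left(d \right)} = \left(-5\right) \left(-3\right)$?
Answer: $-40224$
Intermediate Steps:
$S{\left(d \right)} = 15$
$r{\left(z \right)} = \frac{3}{2}$ ($r{\left(z \right)} = \frac{1}{2} \cdot 3 = \frac{3}{2}$)
$J{\left(t \right)} = -60 + 4 t$ ($J{\left(t \right)} = - 4 \left(15 - t\right) = -60 + 4 t$)
$m{\left(h,V \right)} = -72 + V + h$ ($m{\left(h,V \right)} = \left(h + V\right) + \left(-60 + 4 \left(-3\right)\right) = \left(V + h\right) - 72 = -72 + V + h$)
$32 \cdot 18 m{\left(\frac{0}{-7} + \frac{4}{6},r{\left(2 \right)} \right)} = 32 \cdot 18 \left(-72 + \frac{3}{2} + \left(\frac{0}{-7} + \frac{4}{6}\right)\right) = 576 \left(-72 + \frac{3}{2} + \left(0 \left(- \frac{1}{7}\right) + 4 \cdot \frac{1}{6}\right)\right) = 576 \left(-72 + \frac{3}{2} + \left(0 + \frac{2}{3}\right)\right) = 576 \left(-72 + \frac{3}{2} + \frac{2}{3}\right) = 576 \left(- \frac{419}{6}\right) = -40224$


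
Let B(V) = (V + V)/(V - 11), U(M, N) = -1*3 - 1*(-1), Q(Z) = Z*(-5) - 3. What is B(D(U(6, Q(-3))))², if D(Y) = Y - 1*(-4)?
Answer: 16/81 ≈ 0.19753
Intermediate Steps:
Q(Z) = -3 - 5*Z (Q(Z) = -5*Z - 3 = -3 - 5*Z)
U(M, N) = -2 (U(M, N) = -3 + 1 = -2)
D(Y) = 4 + Y (D(Y) = Y + 4 = 4 + Y)
B(V) = 2*V/(-11 + V) (B(V) = (2*V)/(-11 + V) = 2*V/(-11 + V))
B(D(U(6, Q(-3))))² = (2*(4 - 2)/(-11 + (4 - 2)))² = (2*2/(-11 + 2))² = (2*2/(-9))² = (2*2*(-⅑))² = (-4/9)² = 16/81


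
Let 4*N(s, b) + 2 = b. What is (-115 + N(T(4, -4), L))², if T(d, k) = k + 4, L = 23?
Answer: 192721/16 ≈ 12045.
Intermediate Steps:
T(d, k) = 4 + k
N(s, b) = -½ + b/4
(-115 + N(T(4, -4), L))² = (-115 + (-½ + (¼)*23))² = (-115 + (-½ + 23/4))² = (-115 + 21/4)² = (-439/4)² = 192721/16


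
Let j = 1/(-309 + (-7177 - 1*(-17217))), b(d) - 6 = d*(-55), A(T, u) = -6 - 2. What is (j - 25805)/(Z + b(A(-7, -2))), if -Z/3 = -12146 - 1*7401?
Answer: -251108454/574975597 ≈ -0.43673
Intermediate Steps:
A(T, u) = -8
b(d) = 6 - 55*d (b(d) = 6 + d*(-55) = 6 - 55*d)
Z = 58641 (Z = -3*(-12146 - 1*7401) = -3*(-12146 - 7401) = -3*(-19547) = 58641)
j = 1/9731 (j = 1/(-309 + (-7177 + 17217)) = 1/(-309 + 10040) = 1/9731 ≈ 0.00010276)
(j - 25805)/(Z + b(A(-7, -2))) = (1/9731 - 25805)/(58641 + (6 - 55*(-8))) = -251108454/(9731*(58641 + (6 + 440))) = -251108454/(9731*(58641 + 446)) = -251108454/9731/59087 = -251108454/9731*1/59087 = -251108454/574975597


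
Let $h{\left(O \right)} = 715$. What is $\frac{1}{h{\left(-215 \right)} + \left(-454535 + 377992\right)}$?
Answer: $- \frac{1}{75828} \approx -1.3188 \cdot 10^{-5}$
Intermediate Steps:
$\frac{1}{h{\left(-215 \right)} + \left(-454535 + 377992\right)} = \frac{1}{715 + \left(-454535 + 377992\right)} = \frac{1}{715 - 76543} = \frac{1}{-75828} = - \frac{1}{75828}$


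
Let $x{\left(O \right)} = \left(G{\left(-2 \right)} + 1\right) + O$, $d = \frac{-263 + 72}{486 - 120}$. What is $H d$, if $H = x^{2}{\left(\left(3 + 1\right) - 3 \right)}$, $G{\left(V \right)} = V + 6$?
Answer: $- \frac{1146}{61} \approx -18.787$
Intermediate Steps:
$G{\left(V \right)} = 6 + V$
$d = - \frac{191}{366} \approx -0.52186$
$x{\left(O \right)} = 5 + O$ ($x{\left(O \right)} = \left(\left(6 - 2\right) + 1\right) + O = \left(4 + 1\right) + O = 5 + O$)
$H = 36$ ($H = \left(5 + \left(\left(3 + 1\right) - 3\right)\right)^{2} = \left(5 + \left(4 - 3\right)\right)^{2} = \left(5 + 1\right)^{2} = 6^{2} = 36$)
$H d = 36 \left(- \frac{191}{366}\right) = - \frac{1146}{61}$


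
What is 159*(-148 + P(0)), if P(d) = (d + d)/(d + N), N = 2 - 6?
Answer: -23532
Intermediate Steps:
N = -4
P(d) = 2*d/(-4 + d) (P(d) = (d + d)/(d - 4) = (2*d)/(-4 + d) = 2*d/(-4 + d))
159*(-148 + P(0)) = 159*(-148 + 2*0/(-4 + 0)) = 159*(-148 + 2*0/(-4)) = 159*(-148 + 2*0*(-¼)) = 159*(-148 + 0) = 159*(-148) = -23532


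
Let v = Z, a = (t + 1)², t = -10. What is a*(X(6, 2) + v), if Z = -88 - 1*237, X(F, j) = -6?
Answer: -26811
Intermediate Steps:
a = 81 (a = (-10 + 1)² = (-9)² = 81)
Z = -325 (Z = -88 - 237 = -325)
v = -325
a*(X(6, 2) + v) = 81*(-6 - 325) = 81*(-331) = -26811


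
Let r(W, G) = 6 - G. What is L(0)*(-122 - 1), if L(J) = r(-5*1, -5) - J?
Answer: -1353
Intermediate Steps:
L(J) = 11 - J (L(J) = (6 - 1*(-5)) - J = (6 + 5) - J = 11 - J)
L(0)*(-122 - 1) = (11 - 1*0)*(-122 - 1) = (11 + 0)*(-123) = 11*(-123) = -1353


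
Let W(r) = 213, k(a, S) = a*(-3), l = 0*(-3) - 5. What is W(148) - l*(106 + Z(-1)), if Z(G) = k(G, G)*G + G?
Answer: 723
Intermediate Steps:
l = -5 (l = 0 - 5 = -5)
k(a, S) = -3*a
Z(G) = G - 3*G² (Z(G) = (-3*G)*G + G = -3*G² + G = G - 3*G²)
W(148) - l*(106 + Z(-1)) = 213 - (-5)*(106 - (1 - 3*(-1))) = 213 - (-5)*(106 - (1 + 3)) = 213 - (-5)*(106 - 1*4) = 213 - (-5)*(106 - 4) = 213 - (-5)*102 = 213 - 1*(-510) = 213 + 510 = 723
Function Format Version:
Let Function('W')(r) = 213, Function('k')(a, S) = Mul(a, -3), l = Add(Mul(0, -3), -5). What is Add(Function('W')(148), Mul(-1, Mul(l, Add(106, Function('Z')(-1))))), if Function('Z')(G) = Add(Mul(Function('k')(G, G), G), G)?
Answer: 723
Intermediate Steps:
l = -5 (l = Add(0, -5) = -5)
Function('k')(a, S) = Mul(-3, a)
Function('Z')(G) = Add(G, Mul(-3, Pow(G, 2))) (Function('Z')(G) = Add(Mul(Mul(-3, G), G), G) = Add(Mul(-3, Pow(G, 2)), G) = Add(G, Mul(-3, Pow(G, 2))))
Add(Function('W')(148), Mul(-1, Mul(l, Add(106, Function('Z')(-1))))) = Add(213, Mul(-1, Mul(-5, Add(106, Mul(-1, Add(1, Mul(-3, -1))))))) = Add(213, Mul(-1, Mul(-5, Add(106, Mul(-1, Add(1, 3)))))) = Add(213, Mul(-1, Mul(-5, Add(106, Mul(-1, 4))))) = Add(213, Mul(-1, Mul(-5, Add(106, -4)))) = Add(213, Mul(-1, Mul(-5, 102))) = Add(213, Mul(-1, -510)) = Add(213, 510) = 723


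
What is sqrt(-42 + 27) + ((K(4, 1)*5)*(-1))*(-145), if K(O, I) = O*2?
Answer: 5800 + I*sqrt(15) ≈ 5800.0 + 3.873*I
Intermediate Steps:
K(O, I) = 2*O
sqrt(-42 + 27) + ((K(4, 1)*5)*(-1))*(-145) = sqrt(-42 + 27) + (((2*4)*5)*(-1))*(-145) = sqrt(-15) + ((8*5)*(-1))*(-145) = I*sqrt(15) + (40*(-1))*(-145) = I*sqrt(15) - 40*(-145) = I*sqrt(15) + 5800 = 5800 + I*sqrt(15)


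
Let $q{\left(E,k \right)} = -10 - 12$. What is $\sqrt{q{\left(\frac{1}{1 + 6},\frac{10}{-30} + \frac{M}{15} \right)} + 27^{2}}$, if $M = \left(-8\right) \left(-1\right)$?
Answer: $\sqrt{707} \approx 26.589$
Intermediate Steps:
$M = 8$
$q{\left(E,k \right)} = -22$
$\sqrt{q{\left(\frac{1}{1 + 6},\frac{10}{-30} + \frac{M}{15} \right)} + 27^{2}} = \sqrt{-22 + 27^{2}} = \sqrt{-22 + 729} = \sqrt{707}$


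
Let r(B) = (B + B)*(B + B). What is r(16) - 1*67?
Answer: 957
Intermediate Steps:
r(B) = 4*B² (r(B) = (2*B)*(2*B) = 4*B²)
r(16) - 1*67 = 4*16² - 1*67 = 4*256 - 67 = 1024 - 67 = 957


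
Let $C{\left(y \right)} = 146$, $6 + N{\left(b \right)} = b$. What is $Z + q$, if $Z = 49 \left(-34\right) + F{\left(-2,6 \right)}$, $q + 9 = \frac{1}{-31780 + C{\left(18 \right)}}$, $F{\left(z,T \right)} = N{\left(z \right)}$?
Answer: $- \frac{53240023}{31634} \approx -1683.0$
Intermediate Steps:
$N{\left(b \right)} = -6 + b$
$F{\left(z,T \right)} = -6 + z$
$q = - \frac{284707}{31634}$ ($q = -9 + \frac{1}{-31780 + 146} = -9 + \frac{1}{-31634} = -9 - \frac{1}{31634} = - \frac{284707}{31634} \approx -9.0$)
$Z = -1674$ ($Z = 49 \left(-34\right) - 8 = -1666 - 8 = -1674$)
$Z + q = -1674 - \frac{284707}{31634} = - \frac{53240023}{31634}$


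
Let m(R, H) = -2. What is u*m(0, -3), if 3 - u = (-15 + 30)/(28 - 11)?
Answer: -72/17 ≈ -4.2353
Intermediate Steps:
u = 36/17 (u = 3 - (-15 + 30)/(28 - 11) = 3 - 15/17 = 36/17 ≈ 2.1176)
u*m(0, -3) = (36/17)*(-2) = -72/17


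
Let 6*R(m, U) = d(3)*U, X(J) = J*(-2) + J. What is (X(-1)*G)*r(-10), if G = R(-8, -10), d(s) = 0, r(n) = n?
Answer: 0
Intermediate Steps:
X(J) = -J (X(J) = -2*J + J = -J)
R(m, U) = 0 (R(m, U) = (0*U)/6 = (⅙)*0 = 0)
G = 0
(X(-1)*G)*r(-10) = (-1*(-1)*0)*(-10) = (1*0)*(-10) = 0*(-10) = 0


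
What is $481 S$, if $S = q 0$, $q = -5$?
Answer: $0$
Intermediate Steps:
$S = 0$ ($S = \left(-5\right) 0 = 0$)
$481 S = 481 \cdot 0 = 0$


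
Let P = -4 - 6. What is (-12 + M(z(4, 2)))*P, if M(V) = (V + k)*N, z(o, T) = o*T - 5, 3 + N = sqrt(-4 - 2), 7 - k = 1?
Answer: 390 - 90*I*sqrt(6) ≈ 390.0 - 220.45*I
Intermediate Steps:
k = 6 (k = 7 - 1*1 = 7 - 1 = 6)
N = -3 + I*sqrt(6) (N = -3 + sqrt(-4 - 2) = -3 + sqrt(-6) = -3 + I*sqrt(6) ≈ -3.0 + 2.4495*I)
z(o, T) = -5 + T*o (z(o, T) = T*o - 5 = -5 + T*o)
M(V) = (-3 + I*sqrt(6))*(6 + V) (M(V) = (V + 6)*(-3 + I*sqrt(6)) = (6 + V)*(-3 + I*sqrt(6)) = (-3 + I*sqrt(6))*(6 + V))
P = -10
(-12 + M(z(4, 2)))*P = (-12 - (3 - I*sqrt(6))*(6 + (-5 + 2*4)))*(-10) = (-12 - (3 - I*sqrt(6))*(6 + (-5 + 8)))*(-10) = (-12 - (3 - I*sqrt(6))*(6 + 3))*(-10) = (-12 - 1*(3 - I*sqrt(6))*9)*(-10) = (-12 + (-27 + 9*I*sqrt(6)))*(-10) = (-39 + 9*I*sqrt(6))*(-10) = 390 - 90*I*sqrt(6)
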